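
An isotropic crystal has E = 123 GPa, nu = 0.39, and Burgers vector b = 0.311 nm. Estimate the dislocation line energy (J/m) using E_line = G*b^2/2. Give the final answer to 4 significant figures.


Step 1: G = E / (2*(1+nu))
G = 123 / (2*(1+0.39)) = 44.2446 GPa = 4.42446e+10 Pa
Step 2: E_line = G*b^2/2
b = 0.311 nm = 3.11e-10 m
E_line = 0.5 * 4.42446e+10 * (3.11e-10)^2 = 2.14e-09 J/m


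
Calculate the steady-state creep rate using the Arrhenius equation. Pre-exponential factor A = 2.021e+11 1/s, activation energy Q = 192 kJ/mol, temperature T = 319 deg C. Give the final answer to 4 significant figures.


rate = A * exp(-Q / (R*T))
T = 319 + 273.15 = 592.15 K
rate = 2.021e+11 * exp(-192e3 / (8.314 * 592.15))
rate = 2.335e-06 1/s


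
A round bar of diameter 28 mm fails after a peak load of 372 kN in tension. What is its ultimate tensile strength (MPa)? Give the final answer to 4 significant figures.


A0 = pi*(d/2)^2 = pi*(28/2)^2 = 615.752 mm^2
UTS = F_max / A0 = 372*1000 / 615.752
UTS = 604.1 MPa


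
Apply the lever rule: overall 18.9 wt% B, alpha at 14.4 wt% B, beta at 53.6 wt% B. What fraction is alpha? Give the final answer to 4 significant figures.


f_alpha = (C_beta - C0) / (C_beta - C_alpha)
f_alpha = (53.6 - 18.9) / (53.6 - 14.4)
f_alpha = 0.8852


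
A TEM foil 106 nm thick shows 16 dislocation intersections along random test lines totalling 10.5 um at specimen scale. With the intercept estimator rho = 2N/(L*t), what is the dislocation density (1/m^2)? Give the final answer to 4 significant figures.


rho = 2N / (L * t)
L = 10.5 um = 1.05e-05 m, t = 106 nm = 1.06e-07 m
rho = 2 * 16 / (1.05e-05 * 1.06e-07)
rho = 2.875e+13 1/m^2


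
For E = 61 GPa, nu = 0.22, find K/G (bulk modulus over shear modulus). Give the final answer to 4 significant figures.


G = E / (2*(1+nu))
G = 61 / (2*(1+0.22)) = 25 GPa
K = E / (3*(1-2*nu))
K = 61 / (3*(1-2*0.22)) = 36.3095 GPa
K/G = 36.3095 / 25 = 1.452


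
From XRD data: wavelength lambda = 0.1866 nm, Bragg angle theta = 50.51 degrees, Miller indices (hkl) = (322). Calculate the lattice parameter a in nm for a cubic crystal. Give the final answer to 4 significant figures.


d = lambda / (2*sin(theta))
d = 0.1866 / (2*sin(50.51 deg))
d = 0.120896 nm
a = d * sqrt(h^2+k^2+l^2) = 0.120896 * sqrt(17)
a = 0.4985 nm


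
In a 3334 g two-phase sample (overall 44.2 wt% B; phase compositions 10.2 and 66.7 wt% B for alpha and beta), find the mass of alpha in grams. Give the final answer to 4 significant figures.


f_alpha = (C_beta - C0) / (C_beta - C_alpha)
f_alpha = (66.7 - 44.2) / (66.7 - 10.2) = 0.39823
m_alpha = f_alpha * m_total = 0.39823 * 3334 = 1328 g


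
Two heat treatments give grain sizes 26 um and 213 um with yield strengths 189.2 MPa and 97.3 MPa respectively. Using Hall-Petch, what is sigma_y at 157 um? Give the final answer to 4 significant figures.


sigma_y = sigma0 + k / sqrt(d)
1/sqrt(d1) = 1/sqrt(2.6e-05) = 196.116;  1/sqrt(d2) = 68.5189
k = (sigma1 - sigma2) / (1/sqrt(d1) - 1/sqrt(d2)) = (189.2 - 97.3) / (196.116 - 68.5189) = 0.720235 MPa*m^0.5
sigma0 = sigma1 - k/sqrt(d1) = 189.2 - 0.720235*196.116 = 47.9503 MPa
sigma_y(d3) = 47.9503 + 0.720235 / sqrt(1.57e-04) = 105.4 MPa


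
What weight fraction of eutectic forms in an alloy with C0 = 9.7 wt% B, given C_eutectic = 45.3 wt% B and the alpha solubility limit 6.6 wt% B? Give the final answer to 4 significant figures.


f_primary = (C_e - C0) / (C_e - C_alpha_max)
f_primary = (45.3 - 9.7) / (45.3 - 6.6)
f_primary = 0.919897
f_eutectic = 1 - 0.919897 = 0.0801


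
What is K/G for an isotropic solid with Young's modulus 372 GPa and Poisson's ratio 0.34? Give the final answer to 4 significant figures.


G = E / (2*(1+nu))
G = 372 / (2*(1+0.34)) = 138.806 GPa
K = E / (3*(1-2*nu))
K = 372 / (3*(1-2*0.34)) = 387.5 GPa
K/G = 387.5 / 138.806 = 2.792


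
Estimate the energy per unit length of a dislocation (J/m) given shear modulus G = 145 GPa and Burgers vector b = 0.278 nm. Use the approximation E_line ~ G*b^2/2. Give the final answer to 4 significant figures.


E = G*b^2/2
b = 0.278 nm = 2.78e-10 m
G = 145 GPa = 1.45e+11 Pa
E = 0.5 * 1.45e+11 * (2.78e-10)^2
E = 5.603e-09 J/m


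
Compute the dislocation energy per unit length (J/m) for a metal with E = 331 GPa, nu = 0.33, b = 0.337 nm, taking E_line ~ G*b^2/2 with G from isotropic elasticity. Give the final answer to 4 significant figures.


Step 1: G = E / (2*(1+nu))
G = 331 / (2*(1+0.33)) = 124.436 GPa = 1.24436e+11 Pa
Step 2: E_line = G*b^2/2
b = 0.337 nm = 3.37e-10 m
E_line = 0.5 * 1.24436e+11 * (3.37e-10)^2 = 7.066e-09 J/m


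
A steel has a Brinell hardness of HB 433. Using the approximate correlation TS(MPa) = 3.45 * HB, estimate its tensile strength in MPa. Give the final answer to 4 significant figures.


TS (MPa) = 3.45 * HB
TS = 3.45 * 433
TS = 1494 MPa


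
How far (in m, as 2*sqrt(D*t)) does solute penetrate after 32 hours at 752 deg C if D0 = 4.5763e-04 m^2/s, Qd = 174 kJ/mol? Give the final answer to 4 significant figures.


Step 1: D = D0 * exp(-Qd/(R*T))
T = 1025.15 K
D = 4.5763e-04 * exp(-174e3 / (8.314 * 1025.15)) = 6.22792e-13 m^2/s
Step 2: L = 2*sqrt(D*t)
t = 32 h = 115200 s
L = 2*sqrt(6.22792e-13 * 115200) = 5.357e-04 m


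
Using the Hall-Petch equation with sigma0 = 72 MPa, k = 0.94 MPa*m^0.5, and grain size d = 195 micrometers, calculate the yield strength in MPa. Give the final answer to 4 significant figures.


sigma_y = sigma0 + k / sqrt(d)
d = 195 um = 1.95e-04 m
sigma_y = 72 + 0.94 / sqrt(1.95e-04)
sigma_y = 139.3 MPa


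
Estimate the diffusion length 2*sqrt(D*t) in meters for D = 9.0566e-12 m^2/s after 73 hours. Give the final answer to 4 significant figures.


t = 73 hr = 262800 s
Diffusion length = 2*sqrt(D*t)
= 2*sqrt(9.0566e-12 * 262800)
= 3.085e-03 m


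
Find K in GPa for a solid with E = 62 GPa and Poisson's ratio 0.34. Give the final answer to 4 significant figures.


K = E / (3*(1-2*nu))
K = 62 / (3*(1-2*0.34))
K = 64.58 GPa


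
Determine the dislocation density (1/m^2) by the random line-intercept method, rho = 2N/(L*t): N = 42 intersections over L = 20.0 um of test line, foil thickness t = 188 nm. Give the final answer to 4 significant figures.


rho = 2N / (L * t)
L = 20.0 um = 2e-05 m, t = 188 nm = 1.88e-07 m
rho = 2 * 42 / (2e-05 * 1.88e-07)
rho = 2.234e+13 1/m^2


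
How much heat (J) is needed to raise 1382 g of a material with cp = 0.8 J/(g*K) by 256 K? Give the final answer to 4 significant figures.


Q = m * cp * dT
Q = 1382 * 0.8 * 256
Q = 283000 J


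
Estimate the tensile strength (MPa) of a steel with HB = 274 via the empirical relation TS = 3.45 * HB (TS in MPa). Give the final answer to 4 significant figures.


TS (MPa) = 3.45 * HB
TS = 3.45 * 274
TS = 945.3 MPa


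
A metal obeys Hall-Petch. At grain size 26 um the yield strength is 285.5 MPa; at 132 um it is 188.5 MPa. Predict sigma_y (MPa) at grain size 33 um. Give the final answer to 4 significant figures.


sigma_y = sigma0 + k / sqrt(d)
1/sqrt(d1) = 1/sqrt(2.6e-05) = 196.116;  1/sqrt(d2) = 87.0388
k = (sigma1 - sigma2) / (1/sqrt(d1) - 1/sqrt(d2)) = (285.5 - 188.5) / (196.116 - 87.0388) = 0.889278 MPa*m^0.5
sigma0 = sigma1 - k/sqrt(d1) = 285.5 - 0.889278*196.116 = 111.098 MPa
sigma_y(d3) = 111.098 + 0.889278 / sqrt(3.3e-05) = 265.9 MPa


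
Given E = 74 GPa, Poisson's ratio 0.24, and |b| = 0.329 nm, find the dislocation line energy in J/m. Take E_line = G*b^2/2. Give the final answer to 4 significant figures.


Step 1: G = E / (2*(1+nu))
G = 74 / (2*(1+0.24)) = 29.8387 GPa = 2.98387e+10 Pa
Step 2: E_line = G*b^2/2
b = 0.329 nm = 3.29e-10 m
E_line = 0.5 * 2.98387e+10 * (3.29e-10)^2 = 1.615e-09 J/m


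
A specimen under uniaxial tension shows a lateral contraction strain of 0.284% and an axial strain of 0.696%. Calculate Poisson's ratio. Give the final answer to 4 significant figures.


nu = -epsilon_lat / epsilon_axial
Lateral strain is contraction (negative), so using magnitudes:
nu = 0.284 / 0.696
nu = 0.408


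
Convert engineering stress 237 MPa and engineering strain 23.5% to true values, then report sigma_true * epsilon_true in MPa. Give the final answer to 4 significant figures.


sigma_true = sigma_eng * (1 + epsilon_eng)
sigma_true = 237 * (1 + 0.235) = 292.695 MPa
epsilon_true = ln(1 + epsilon_eng)
epsilon_true = ln(1 + 0.235) = 0.211071
sigma_true * epsilon_true = 292.695 * 0.211071 = 61.78 MPa


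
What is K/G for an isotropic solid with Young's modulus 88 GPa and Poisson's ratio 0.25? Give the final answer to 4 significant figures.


G = E / (2*(1+nu))
G = 88 / (2*(1+0.25)) = 35.2 GPa
K = E / (3*(1-2*nu))
K = 88 / (3*(1-2*0.25)) = 58.6667 GPa
K/G = 58.6667 / 35.2 = 1.667


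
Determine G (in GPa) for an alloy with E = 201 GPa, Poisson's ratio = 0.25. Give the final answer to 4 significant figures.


G = E / (2*(1+nu))
G = 201 / (2*(1+0.25))
G = 80.4 GPa


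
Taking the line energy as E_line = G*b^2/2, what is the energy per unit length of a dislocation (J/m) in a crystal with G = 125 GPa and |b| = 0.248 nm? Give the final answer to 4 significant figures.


E = G*b^2/2
b = 0.248 nm = 2.48e-10 m
G = 125 GPa = 1.25e+11 Pa
E = 0.5 * 1.25e+11 * (2.48e-10)^2
E = 3.844e-09 J/m


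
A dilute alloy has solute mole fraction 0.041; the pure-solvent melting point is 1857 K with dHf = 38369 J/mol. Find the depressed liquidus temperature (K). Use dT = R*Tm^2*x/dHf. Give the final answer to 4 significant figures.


dT = R*Tm^2*x / dHf
dT = 8.314 * 1857^2 * 0.041 / 38369
dT = 30.6364 K
T_new = 1857 - 30.6364 = 1826 K


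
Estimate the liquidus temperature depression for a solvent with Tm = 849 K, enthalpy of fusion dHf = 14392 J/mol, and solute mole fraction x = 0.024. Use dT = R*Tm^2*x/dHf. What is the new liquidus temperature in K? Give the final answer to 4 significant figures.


dT = R*Tm^2*x / dHf
dT = 8.314 * 849^2 * 0.024 / 14392
dT = 9.99345 K
T_new = 849 - 9.99345 = 839 K


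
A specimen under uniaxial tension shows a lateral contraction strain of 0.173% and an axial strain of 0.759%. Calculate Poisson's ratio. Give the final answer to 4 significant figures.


nu = -epsilon_lat / epsilon_axial
Lateral strain is contraction (negative), so using magnitudes:
nu = 0.173 / 0.759
nu = 0.2279


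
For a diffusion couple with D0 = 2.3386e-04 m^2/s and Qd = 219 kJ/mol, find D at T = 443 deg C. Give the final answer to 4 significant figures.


D = D0 * exp(-Qd / (R*T))
T = 716.15 K
D = 2.3386e-04 * exp(-219e3 / (8.314 * 716.15))
D = 2.483e-20 m^2/s


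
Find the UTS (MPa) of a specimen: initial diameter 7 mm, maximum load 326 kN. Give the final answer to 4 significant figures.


A0 = pi*(d/2)^2 = pi*(7/2)^2 = 38.4845 mm^2
UTS = F_max / A0 = 326*1000 / 38.4845
UTS = 8471 MPa


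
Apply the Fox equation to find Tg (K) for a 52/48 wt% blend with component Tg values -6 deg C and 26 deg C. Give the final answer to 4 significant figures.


1/Tg = w1/Tg1 + w2/Tg2 (in Kelvin)
Tg1 = 267.15 K, Tg2 = 299.15 K
1/Tg = 0.52/267.15 + 0.48/299.15
Tg = 281.6 K


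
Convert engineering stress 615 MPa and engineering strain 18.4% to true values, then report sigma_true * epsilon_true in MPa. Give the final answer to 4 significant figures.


sigma_true = sigma_eng * (1 + epsilon_eng)
sigma_true = 615 * (1 + 0.184) = 728.16 MPa
epsilon_true = ln(1 + epsilon_eng)
epsilon_true = ln(1 + 0.184) = 0.168899
sigma_true * epsilon_true = 728.16 * 0.168899 = 123 MPa


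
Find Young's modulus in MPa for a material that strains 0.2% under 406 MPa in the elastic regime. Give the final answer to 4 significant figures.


E = sigma / epsilon
epsilon = 0.2% = 2e-03
E = 406 / 2e-03
E = 203000 MPa


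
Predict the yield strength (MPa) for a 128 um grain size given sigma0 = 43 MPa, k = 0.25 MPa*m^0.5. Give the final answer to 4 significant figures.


sigma_y = sigma0 + k / sqrt(d)
d = 128 um = 1.28e-04 m
sigma_y = 43 + 0.25 / sqrt(1.28e-04)
sigma_y = 65.1 MPa


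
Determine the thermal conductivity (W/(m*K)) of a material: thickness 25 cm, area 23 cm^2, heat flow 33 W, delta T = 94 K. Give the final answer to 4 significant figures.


k = Q*L / (A*dT)
L = 0.25 m, A = 2.3e-03 m^2
k = 33 * 0.25 / (2.3e-03 * 94)
k = 38.16 W/(m*K)


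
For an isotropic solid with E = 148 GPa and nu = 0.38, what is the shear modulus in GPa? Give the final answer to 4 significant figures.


G = E / (2*(1+nu))
G = 148 / (2*(1+0.38))
G = 53.62 GPa


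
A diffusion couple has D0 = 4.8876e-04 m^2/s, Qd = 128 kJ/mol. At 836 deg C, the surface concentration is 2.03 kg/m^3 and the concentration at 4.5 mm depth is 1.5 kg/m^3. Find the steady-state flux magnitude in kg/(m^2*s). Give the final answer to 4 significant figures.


Step 1: D = D0 * exp(-Qd/(R*T))
T = 836 + 273.15 = 1109.15 K
D = 4.8876e-04 * exp(-128e3 / (8.314 * 1109.15)) = 4.57939e-10 m^2/s
Step 2: J = D * (C1 - C2) / dx
J = 4.57939e-10 * (2.03 - 1.5) / 4.5e-03
J = 5.394e-08 kg/(m^2*s)


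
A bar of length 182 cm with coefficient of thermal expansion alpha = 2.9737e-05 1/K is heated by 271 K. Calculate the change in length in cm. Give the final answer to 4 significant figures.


dL = L0 * alpha * dT
dL = 182 * 2.9737e-05 * 271
dL = 1.467 cm


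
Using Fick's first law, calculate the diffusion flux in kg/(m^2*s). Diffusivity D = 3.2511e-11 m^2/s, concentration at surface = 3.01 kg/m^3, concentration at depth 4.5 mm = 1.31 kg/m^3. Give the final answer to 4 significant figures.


J = -D * (dC/dx) = D * (C1 - C2) / dx
J = 3.2511e-11 * (3.01 - 1.31) / 4.5e-03
J = 1.228e-08 kg/(m^2*s)


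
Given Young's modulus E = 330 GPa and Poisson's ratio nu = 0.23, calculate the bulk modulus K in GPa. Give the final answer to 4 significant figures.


K = E / (3*(1-2*nu))
K = 330 / (3*(1-2*0.23))
K = 203.7 GPa


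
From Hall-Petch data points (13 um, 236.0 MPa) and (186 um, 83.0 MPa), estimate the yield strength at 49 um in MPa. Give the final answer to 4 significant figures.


sigma_y = sigma0 + k / sqrt(d)
1/sqrt(d1) = 1/sqrt(1.3e-05) = 277.35;  1/sqrt(d2) = 73.3236
k = (sigma1 - sigma2) / (1/sqrt(d1) - 1/sqrt(d2)) = (236.0 - 83.0) / (277.35 - 73.3236) = 0.749902 MPa*m^0.5
sigma0 = sigma1 - k/sqrt(d1) = 236.0 - 0.749902*277.35 = 28.0145 MPa
sigma_y(d3) = 28.0145 + 0.749902 / sqrt(4.9e-05) = 135.1 MPa


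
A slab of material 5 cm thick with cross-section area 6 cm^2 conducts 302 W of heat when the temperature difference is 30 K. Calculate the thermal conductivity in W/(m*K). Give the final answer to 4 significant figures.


k = Q*L / (A*dT)
L = 0.05 m, A = 6e-04 m^2
k = 302 * 0.05 / (6e-04 * 30)
k = 838.9 W/(m*K)


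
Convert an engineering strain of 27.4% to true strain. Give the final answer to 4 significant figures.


epsilon_true = ln(1 + epsilon_eng)
epsilon_true = ln(1 + 0.274)
epsilon_true = 0.2422


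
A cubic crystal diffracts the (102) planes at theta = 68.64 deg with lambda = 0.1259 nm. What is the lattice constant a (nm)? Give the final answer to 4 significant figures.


d = lambda / (2*sin(theta))
d = 0.1259 / (2*sin(68.64 deg))
d = 0.0675929 nm
a = d * sqrt(h^2+k^2+l^2) = 0.0675929 * sqrt(5)
a = 0.1511 nm


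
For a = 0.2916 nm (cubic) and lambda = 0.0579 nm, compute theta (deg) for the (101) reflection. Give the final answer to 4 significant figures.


d = a / sqrt(h^2+k^2+l^2)
d = 0.2916 / sqrt(2) = 0.206192 nm
lambda = 2*d*sin(theta)  =>  sin(theta) = lambda / (2*d)
sin(theta) = 0.0579 / (2 * 0.206192) = 0.140403
theta = 8.071 deg


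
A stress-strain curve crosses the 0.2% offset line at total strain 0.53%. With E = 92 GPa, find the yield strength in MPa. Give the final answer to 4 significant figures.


Offset strain = 0.002
Elastic strain at yield = total_strain - offset = 5.3e-03 - 0.002 = 3.3e-03
sigma_y = E * elastic_strain = 92000 * 3.3e-03
sigma_y = 303.6 MPa


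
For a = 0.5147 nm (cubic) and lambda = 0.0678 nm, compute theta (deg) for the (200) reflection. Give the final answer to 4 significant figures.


d = a / sqrt(h^2+k^2+l^2)
d = 0.5147 / sqrt(4) = 0.25735 nm
lambda = 2*d*sin(theta)  =>  sin(theta) = lambda / (2*d)
sin(theta) = 0.0678 / (2 * 0.25735) = 0.131727
theta = 7.569 deg


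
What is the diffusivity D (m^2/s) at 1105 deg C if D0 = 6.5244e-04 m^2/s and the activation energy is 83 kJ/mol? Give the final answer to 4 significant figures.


D = D0 * exp(-Qd / (R*T))
T = 1378.15 K
D = 6.5244e-04 * exp(-83e3 / (8.314 * 1378.15))
D = 4.662e-07 m^2/s


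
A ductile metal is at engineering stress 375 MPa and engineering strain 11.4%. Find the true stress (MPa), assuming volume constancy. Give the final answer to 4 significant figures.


sigma_true = sigma_eng * (1 + epsilon_eng)
sigma_true = 375 * (1 + 0.114)
sigma_true = 417.8 MPa


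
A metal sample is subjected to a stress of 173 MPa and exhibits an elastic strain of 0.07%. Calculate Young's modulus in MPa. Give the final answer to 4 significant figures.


E = sigma / epsilon
epsilon = 0.07% = 7e-04
E = 173 / 7e-04
E = 247100 MPa


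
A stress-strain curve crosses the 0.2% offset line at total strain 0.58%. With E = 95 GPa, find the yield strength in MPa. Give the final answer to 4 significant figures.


Offset strain = 0.002
Elastic strain at yield = total_strain - offset = 5.8e-03 - 0.002 = 3.8e-03
sigma_y = E * elastic_strain = 95000 * 3.8e-03
sigma_y = 361 MPa


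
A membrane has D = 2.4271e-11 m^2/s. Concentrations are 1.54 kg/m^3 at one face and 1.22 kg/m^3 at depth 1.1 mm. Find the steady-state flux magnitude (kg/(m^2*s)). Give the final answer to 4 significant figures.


J = -D * (dC/dx) = D * (C1 - C2) / dx
J = 2.4271e-11 * (1.54 - 1.22) / 1.1e-03
J = 7.061e-09 kg/(m^2*s)


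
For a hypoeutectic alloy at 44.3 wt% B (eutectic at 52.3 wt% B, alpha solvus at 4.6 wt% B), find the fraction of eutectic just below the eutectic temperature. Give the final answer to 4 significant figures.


f_primary = (C_e - C0) / (C_e - C_alpha_max)
f_primary = (52.3 - 44.3) / (52.3 - 4.6)
f_primary = 0.167715
f_eutectic = 1 - 0.167715 = 0.8323


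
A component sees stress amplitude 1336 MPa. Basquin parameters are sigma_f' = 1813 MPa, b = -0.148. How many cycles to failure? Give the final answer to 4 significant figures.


sigma_a = sigma_f' * (2*Nf)^b
2*Nf = (sigma_a / sigma_f')^(1/b)
2*Nf = (1336 / 1813)^(1/-0.148)
2*Nf = 7.86842
Nf = 3.934 cycles


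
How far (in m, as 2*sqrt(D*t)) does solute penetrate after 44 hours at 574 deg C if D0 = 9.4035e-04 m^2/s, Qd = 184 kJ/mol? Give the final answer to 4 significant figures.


Step 1: D = D0 * exp(-Qd/(R*T))
T = 847.15 K
D = 9.4035e-04 * exp(-184e3 / (8.314 * 847.15)) = 4.24206e-15 m^2/s
Step 2: L = 2*sqrt(D*t)
t = 44 h = 158400 s
L = 2*sqrt(4.24206e-15 * 158400) = 5.184e-05 m


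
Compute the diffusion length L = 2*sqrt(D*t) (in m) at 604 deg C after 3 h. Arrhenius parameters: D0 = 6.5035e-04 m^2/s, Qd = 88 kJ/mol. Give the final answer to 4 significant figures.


Step 1: D = D0 * exp(-Qd/(R*T))
T = 877.15 K
D = 6.5035e-04 * exp(-88e3 / (8.314 * 877.15)) = 3.73699e-09 m^2/s
Step 2: L = 2*sqrt(D*t)
t = 3 h = 10800 s
L = 2*sqrt(3.73699e-09 * 10800) = 0.01271 m


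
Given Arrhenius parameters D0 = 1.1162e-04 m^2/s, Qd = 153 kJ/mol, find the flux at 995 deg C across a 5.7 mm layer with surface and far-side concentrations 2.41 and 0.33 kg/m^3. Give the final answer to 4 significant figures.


Step 1: D = D0 * exp(-Qd/(R*T))
T = 995 + 273.15 = 1268.15 K
D = 1.1162e-04 * exp(-153e3 / (8.314 * 1268.15)) = 5.56544e-11 m^2/s
Step 2: J = D * (C1 - C2) / dx
J = 5.56544e-11 * (2.41 - 0.33) / 5.7e-03
J = 2.031e-08 kg/(m^2*s)


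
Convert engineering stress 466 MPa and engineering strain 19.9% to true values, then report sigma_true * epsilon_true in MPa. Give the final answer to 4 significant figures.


sigma_true = sigma_eng * (1 + epsilon_eng)
sigma_true = 466 * (1 + 0.199) = 558.734 MPa
epsilon_true = ln(1 + epsilon_eng)
epsilon_true = ln(1 + 0.199) = 0.181488
sigma_true * epsilon_true = 558.734 * 0.181488 = 101.4 MPa


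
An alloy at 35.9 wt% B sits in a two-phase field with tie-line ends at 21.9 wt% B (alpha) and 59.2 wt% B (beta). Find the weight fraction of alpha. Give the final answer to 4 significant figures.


f_alpha = (C_beta - C0) / (C_beta - C_alpha)
f_alpha = (59.2 - 35.9) / (59.2 - 21.9)
f_alpha = 0.6247


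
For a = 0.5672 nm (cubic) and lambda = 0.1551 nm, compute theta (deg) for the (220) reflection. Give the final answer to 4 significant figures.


d = a / sqrt(h^2+k^2+l^2)
d = 0.5672 / sqrt(8) = 0.200535 nm
lambda = 2*d*sin(theta)  =>  sin(theta) = lambda / (2*d)
sin(theta) = 0.1551 / (2 * 0.200535) = 0.386715
theta = 22.75 deg


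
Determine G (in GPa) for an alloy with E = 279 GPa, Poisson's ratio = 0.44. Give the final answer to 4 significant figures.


G = E / (2*(1+nu))
G = 279 / (2*(1+0.44))
G = 96.88 GPa


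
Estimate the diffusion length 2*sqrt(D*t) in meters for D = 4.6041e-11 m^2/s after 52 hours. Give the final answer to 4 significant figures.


t = 52 hr = 187200 s
Diffusion length = 2*sqrt(D*t)
= 2*sqrt(4.6041e-11 * 187200)
= 5.872e-03 m


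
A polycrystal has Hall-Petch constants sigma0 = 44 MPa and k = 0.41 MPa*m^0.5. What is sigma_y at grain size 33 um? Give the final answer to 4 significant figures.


sigma_y = sigma0 + k / sqrt(d)
d = 33 um = 3.3e-05 m
sigma_y = 44 + 0.41 / sqrt(3.3e-05)
sigma_y = 115.4 MPa


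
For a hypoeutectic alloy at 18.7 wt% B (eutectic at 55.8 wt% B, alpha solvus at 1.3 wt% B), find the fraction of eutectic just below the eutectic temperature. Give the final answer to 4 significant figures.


f_primary = (C_e - C0) / (C_e - C_alpha_max)
f_primary = (55.8 - 18.7) / (55.8 - 1.3)
f_primary = 0.680734
f_eutectic = 1 - 0.680734 = 0.3193


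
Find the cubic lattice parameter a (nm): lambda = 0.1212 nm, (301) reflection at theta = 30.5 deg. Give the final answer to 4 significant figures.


d = lambda / (2*sin(theta))
d = 0.1212 / (2*sin(30.5 deg))
d = 0.1194 nm
a = d * sqrt(h^2+k^2+l^2) = 0.1194 * sqrt(10)
a = 0.3776 nm


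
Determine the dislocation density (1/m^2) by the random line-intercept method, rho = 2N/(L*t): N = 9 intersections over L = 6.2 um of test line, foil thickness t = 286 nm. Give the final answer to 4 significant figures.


rho = 2N / (L * t)
L = 6.2 um = 6.2e-06 m, t = 286 nm = 2.86e-07 m
rho = 2 * 9 / (6.2e-06 * 2.86e-07)
rho = 1.015e+13 1/m^2


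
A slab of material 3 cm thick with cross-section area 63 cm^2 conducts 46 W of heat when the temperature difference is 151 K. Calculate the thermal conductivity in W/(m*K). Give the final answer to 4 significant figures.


k = Q*L / (A*dT)
L = 0.03 m, A = 6.3e-03 m^2
k = 46 * 0.03 / (6.3e-03 * 151)
k = 1.451 W/(m*K)


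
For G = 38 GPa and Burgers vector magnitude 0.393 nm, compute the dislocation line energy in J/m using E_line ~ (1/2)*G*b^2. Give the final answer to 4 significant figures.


E = G*b^2/2
b = 0.393 nm = 3.93e-10 m
G = 38 GPa = 3.8e+10 Pa
E = 0.5 * 3.8e+10 * (3.93e-10)^2
E = 2.935e-09 J/m


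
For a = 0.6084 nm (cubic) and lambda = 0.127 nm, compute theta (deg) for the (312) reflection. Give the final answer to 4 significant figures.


d = a / sqrt(h^2+k^2+l^2)
d = 0.6084 / sqrt(14) = 0.162602 nm
lambda = 2*d*sin(theta)  =>  sin(theta) = lambda / (2*d)
sin(theta) = 0.127 / (2 * 0.162602) = 0.390525
theta = 22.99 deg


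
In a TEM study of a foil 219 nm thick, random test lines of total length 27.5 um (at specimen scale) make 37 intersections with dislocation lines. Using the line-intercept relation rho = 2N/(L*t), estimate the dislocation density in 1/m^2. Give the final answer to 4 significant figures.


rho = 2N / (L * t)
L = 27.5 um = 2.75e-05 m, t = 219 nm = 2.19e-07 m
rho = 2 * 37 / (2.75e-05 * 2.19e-07)
rho = 1.229e+13 1/m^2


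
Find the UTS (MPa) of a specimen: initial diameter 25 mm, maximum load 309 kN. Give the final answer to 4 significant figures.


A0 = pi*(d/2)^2 = pi*(25/2)^2 = 490.874 mm^2
UTS = F_max / A0 = 309*1000 / 490.874
UTS = 629.5 MPa


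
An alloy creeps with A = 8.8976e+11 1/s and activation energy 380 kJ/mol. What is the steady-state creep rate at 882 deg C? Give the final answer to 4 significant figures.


rate = A * exp(-Q / (R*T))
T = 882 + 273.15 = 1155.15 K
rate = 8.8976e+11 * exp(-380e3 / (8.314 * 1155.15))
rate = 5.827e-06 1/s


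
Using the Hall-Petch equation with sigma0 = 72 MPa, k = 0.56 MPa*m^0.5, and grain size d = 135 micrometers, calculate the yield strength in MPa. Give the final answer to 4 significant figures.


sigma_y = sigma0 + k / sqrt(d)
d = 135 um = 1.35e-04 m
sigma_y = 72 + 0.56 / sqrt(1.35e-04)
sigma_y = 120.2 MPa


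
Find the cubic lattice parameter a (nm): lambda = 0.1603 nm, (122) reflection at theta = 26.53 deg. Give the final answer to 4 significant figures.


d = lambda / (2*sin(theta))
d = 0.1603 / (2*sin(26.53 deg))
d = 0.17944 nm
a = d * sqrt(h^2+k^2+l^2) = 0.17944 * sqrt(9)
a = 0.5383 nm


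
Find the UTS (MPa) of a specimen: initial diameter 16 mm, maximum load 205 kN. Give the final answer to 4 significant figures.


A0 = pi*(d/2)^2 = pi*(16/2)^2 = 201.062 mm^2
UTS = F_max / A0 = 205*1000 / 201.062
UTS = 1020 MPa


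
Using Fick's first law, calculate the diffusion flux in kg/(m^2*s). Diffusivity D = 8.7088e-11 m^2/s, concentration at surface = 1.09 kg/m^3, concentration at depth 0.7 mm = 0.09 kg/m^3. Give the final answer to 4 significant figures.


J = -D * (dC/dx) = D * (C1 - C2) / dx
J = 8.7088e-11 * (1.09 - 0.09) / 7e-04
J = 1.244e-07 kg/(m^2*s)


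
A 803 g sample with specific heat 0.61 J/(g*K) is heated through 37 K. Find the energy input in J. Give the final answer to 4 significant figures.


Q = m * cp * dT
Q = 803 * 0.61 * 37
Q = 18120 J


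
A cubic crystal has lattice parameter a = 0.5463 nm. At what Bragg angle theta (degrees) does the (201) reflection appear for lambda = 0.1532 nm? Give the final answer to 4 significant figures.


d = a / sqrt(h^2+k^2+l^2)
d = 0.5463 / sqrt(5) = 0.244313 nm
lambda = 2*d*sin(theta)  =>  sin(theta) = lambda / (2*d)
sin(theta) = 0.1532 / (2 * 0.244313) = 0.313533
theta = 18.27 deg


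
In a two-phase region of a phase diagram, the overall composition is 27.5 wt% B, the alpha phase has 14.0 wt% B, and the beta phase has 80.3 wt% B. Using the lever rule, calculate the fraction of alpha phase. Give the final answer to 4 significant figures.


f_alpha = (C_beta - C0) / (C_beta - C_alpha)
f_alpha = (80.3 - 27.5) / (80.3 - 14.0)
f_alpha = 0.7964


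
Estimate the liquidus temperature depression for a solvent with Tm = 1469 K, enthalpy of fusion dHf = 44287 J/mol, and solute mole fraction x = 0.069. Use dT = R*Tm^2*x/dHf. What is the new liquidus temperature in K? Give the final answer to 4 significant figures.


dT = R*Tm^2*x / dHf
dT = 8.314 * 1469^2 * 0.069 / 44287
dT = 27.9529 K
T_new = 1469 - 27.9529 = 1441 K


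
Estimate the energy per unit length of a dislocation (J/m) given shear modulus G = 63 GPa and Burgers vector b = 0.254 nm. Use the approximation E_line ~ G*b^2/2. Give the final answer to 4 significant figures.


E = G*b^2/2
b = 0.254 nm = 2.54e-10 m
G = 63 GPa = 6.3e+10 Pa
E = 0.5 * 6.3e+10 * (2.54e-10)^2
E = 2.032e-09 J/m


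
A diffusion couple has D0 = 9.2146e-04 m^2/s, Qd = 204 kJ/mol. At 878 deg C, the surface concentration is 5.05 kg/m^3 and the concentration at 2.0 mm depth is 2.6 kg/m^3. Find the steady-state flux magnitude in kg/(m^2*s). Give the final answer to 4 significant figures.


Step 1: D = D0 * exp(-Qd/(R*T))
T = 878 + 273.15 = 1151.15 K
D = 9.2146e-04 * exp(-204e3 / (8.314 * 1151.15)) = 5.09833e-13 m^2/s
Step 2: J = D * (C1 - C2) / dx
J = 5.09833e-13 * (5.05 - 2.6) / 2e-03
J = 6.245e-10 kg/(m^2*s)


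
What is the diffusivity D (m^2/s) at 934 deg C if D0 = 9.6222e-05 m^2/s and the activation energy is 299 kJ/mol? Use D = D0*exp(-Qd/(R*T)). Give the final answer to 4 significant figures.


D = D0 * exp(-Qd / (R*T))
T = 1207.15 K
D = 9.6222e-05 * exp(-299e3 / (8.314 * 1207.15))
D = 1.109e-17 m^2/s


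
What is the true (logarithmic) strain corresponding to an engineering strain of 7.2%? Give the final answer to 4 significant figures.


epsilon_true = ln(1 + epsilon_eng)
epsilon_true = ln(1 + 0.072)
epsilon_true = 0.06953


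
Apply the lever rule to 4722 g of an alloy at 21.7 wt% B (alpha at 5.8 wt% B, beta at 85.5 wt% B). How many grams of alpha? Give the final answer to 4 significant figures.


f_alpha = (C_beta - C0) / (C_beta - C_alpha)
f_alpha = (85.5 - 21.7) / (85.5 - 5.8) = 0.800502
m_alpha = f_alpha * m_total = 0.800502 * 4722 = 3780 g


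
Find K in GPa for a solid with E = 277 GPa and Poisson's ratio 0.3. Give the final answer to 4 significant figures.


K = E / (3*(1-2*nu))
K = 277 / (3*(1-2*0.3))
K = 230.8 GPa


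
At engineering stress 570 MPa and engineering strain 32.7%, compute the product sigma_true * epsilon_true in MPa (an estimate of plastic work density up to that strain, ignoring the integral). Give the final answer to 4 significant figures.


sigma_true = sigma_eng * (1 + epsilon_eng)
sigma_true = 570 * (1 + 0.327) = 756.39 MPa
epsilon_true = ln(1 + epsilon_eng)
epsilon_true = ln(1 + 0.327) = 0.282921
sigma_true * epsilon_true = 756.39 * 0.282921 = 214 MPa


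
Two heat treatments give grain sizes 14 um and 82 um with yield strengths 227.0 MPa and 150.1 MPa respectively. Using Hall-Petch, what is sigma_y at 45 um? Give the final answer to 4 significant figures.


sigma_y = sigma0 + k / sqrt(d)
1/sqrt(d1) = 1/sqrt(1.4e-05) = 267.261;  1/sqrt(d2) = 110.432
k = (sigma1 - sigma2) / (1/sqrt(d1) - 1/sqrt(d2)) = (227.0 - 150.1) / (267.261 - 110.432) = 0.490341 MPa*m^0.5
sigma0 = sigma1 - k/sqrt(d1) = 227.0 - 0.490341*267.261 = 95.9509 MPa
sigma_y(d3) = 95.9509 + 0.490341 / sqrt(4.5e-05) = 169 MPa


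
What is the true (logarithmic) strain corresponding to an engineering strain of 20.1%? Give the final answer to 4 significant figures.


epsilon_true = ln(1 + epsilon_eng)
epsilon_true = ln(1 + 0.201)
epsilon_true = 0.1832


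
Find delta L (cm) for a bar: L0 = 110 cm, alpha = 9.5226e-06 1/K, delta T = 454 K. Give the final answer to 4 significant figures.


dL = L0 * alpha * dT
dL = 110 * 9.5226e-06 * 454
dL = 0.4756 cm


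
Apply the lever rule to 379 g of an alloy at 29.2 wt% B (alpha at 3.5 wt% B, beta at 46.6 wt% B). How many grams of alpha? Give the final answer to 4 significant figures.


f_alpha = (C_beta - C0) / (C_beta - C_alpha)
f_alpha = (46.6 - 29.2) / (46.6 - 3.5) = 0.403712
m_alpha = f_alpha * m_total = 0.403712 * 379 = 153 g


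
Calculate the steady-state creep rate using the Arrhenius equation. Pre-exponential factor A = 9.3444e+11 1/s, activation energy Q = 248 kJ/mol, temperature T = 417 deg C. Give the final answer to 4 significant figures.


rate = A * exp(-Q / (R*T))
T = 417 + 273.15 = 690.15 K
rate = 9.3444e+11 * exp(-248e3 / (8.314 * 690.15))
rate = 1.584e-07 1/s


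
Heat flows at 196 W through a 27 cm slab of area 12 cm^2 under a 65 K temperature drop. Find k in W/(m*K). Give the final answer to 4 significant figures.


k = Q*L / (A*dT)
L = 0.27 m, A = 1.2e-03 m^2
k = 196 * 0.27 / (1.2e-03 * 65)
k = 678.5 W/(m*K)


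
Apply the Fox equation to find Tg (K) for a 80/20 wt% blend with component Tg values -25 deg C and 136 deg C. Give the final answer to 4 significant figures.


1/Tg = w1/Tg1 + w2/Tg2 (in Kelvin)
Tg1 = 248.15 K, Tg2 = 409.15 K
1/Tg = 0.8/248.15 + 0.2/409.15
Tg = 269.3 K


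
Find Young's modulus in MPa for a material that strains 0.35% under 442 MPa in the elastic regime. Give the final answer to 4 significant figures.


E = sigma / epsilon
epsilon = 0.35% = 3.5e-03
E = 442 / 3.5e-03
E = 126300 MPa


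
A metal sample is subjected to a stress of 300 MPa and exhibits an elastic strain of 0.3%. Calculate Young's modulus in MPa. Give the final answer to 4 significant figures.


E = sigma / epsilon
epsilon = 0.3% = 3e-03
E = 300 / 3e-03
E = 100000 MPa


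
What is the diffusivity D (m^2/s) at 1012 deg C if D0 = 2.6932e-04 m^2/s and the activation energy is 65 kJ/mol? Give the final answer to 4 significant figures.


D = D0 * exp(-Qd / (R*T))
T = 1285.15 K
D = 2.6932e-04 * exp(-65e3 / (8.314 * 1285.15))
D = 6.141e-07 m^2/s


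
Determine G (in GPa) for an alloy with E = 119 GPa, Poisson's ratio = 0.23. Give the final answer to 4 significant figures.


G = E / (2*(1+nu))
G = 119 / (2*(1+0.23))
G = 48.37 GPa


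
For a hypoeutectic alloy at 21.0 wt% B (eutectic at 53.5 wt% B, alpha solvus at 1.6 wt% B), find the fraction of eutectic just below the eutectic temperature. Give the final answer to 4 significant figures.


f_primary = (C_e - C0) / (C_e - C_alpha_max)
f_primary = (53.5 - 21.0) / (53.5 - 1.6)
f_primary = 0.626204
f_eutectic = 1 - 0.626204 = 0.3738


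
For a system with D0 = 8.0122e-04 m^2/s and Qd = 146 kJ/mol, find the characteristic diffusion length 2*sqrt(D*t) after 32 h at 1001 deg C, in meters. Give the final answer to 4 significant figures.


Step 1: D = D0 * exp(-Qd/(R*T))
T = 1274.15 K
D = 8.0122e-04 * exp(-146e3 / (8.314 * 1274.15)) = 8.28261e-10 m^2/s
Step 2: L = 2*sqrt(D*t)
t = 32 h = 115200 s
L = 2*sqrt(8.28261e-10 * 115200) = 0.01954 m


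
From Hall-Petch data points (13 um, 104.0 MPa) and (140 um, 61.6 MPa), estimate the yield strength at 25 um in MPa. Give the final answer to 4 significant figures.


sigma_y = sigma0 + k / sqrt(d)
1/sqrt(d1) = 1/sqrt(1.3e-05) = 277.35;  1/sqrt(d2) = 84.5154
k = (sigma1 - sigma2) / (1/sqrt(d1) - 1/sqrt(d2)) = (104.0 - 61.6) / (277.35 - 84.5154) = 0.219877 MPa*m^0.5
sigma0 = sigma1 - k/sqrt(d1) = 104.0 - 0.219877*277.35 = 43.017 MPa
sigma_y(d3) = 43.017 + 0.219877 / sqrt(2.5e-05) = 86.99 MPa


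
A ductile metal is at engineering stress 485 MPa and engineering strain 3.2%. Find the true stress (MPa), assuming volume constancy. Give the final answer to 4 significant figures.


sigma_true = sigma_eng * (1 + epsilon_eng)
sigma_true = 485 * (1 + 0.032)
sigma_true = 500.5 MPa


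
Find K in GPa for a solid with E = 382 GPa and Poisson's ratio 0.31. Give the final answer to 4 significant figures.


K = E / (3*(1-2*nu))
K = 382 / (3*(1-2*0.31))
K = 335.1 GPa


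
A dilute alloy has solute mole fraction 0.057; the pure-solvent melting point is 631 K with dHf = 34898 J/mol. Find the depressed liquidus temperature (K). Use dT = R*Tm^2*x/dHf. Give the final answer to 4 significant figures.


dT = R*Tm^2*x / dHf
dT = 8.314 * 631^2 * 0.057 / 34898
dT = 5.40683 K
T_new = 631 - 5.40683 = 625.6 K


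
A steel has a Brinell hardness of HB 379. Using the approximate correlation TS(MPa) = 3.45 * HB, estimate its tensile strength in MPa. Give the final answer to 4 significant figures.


TS (MPa) = 3.45 * HB
TS = 3.45 * 379
TS = 1308 MPa


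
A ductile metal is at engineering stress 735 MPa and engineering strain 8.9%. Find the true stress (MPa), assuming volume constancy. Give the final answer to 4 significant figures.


sigma_true = sigma_eng * (1 + epsilon_eng)
sigma_true = 735 * (1 + 0.089)
sigma_true = 800.4 MPa


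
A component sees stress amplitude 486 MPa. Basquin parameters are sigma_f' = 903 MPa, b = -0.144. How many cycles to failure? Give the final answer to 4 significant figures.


sigma_a = sigma_f' * (2*Nf)^b
2*Nf = (sigma_a / sigma_f')^(1/b)
2*Nf = (486 / 903)^(1/-0.144)
2*Nf = 73.8606
Nf = 36.93 cycles


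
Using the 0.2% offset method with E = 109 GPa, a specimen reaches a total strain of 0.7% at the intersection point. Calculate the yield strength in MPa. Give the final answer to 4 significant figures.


Offset strain = 0.002
Elastic strain at yield = total_strain - offset = 7e-03 - 0.002 = 5e-03
sigma_y = E * elastic_strain = 109000 * 5e-03
sigma_y = 545 MPa


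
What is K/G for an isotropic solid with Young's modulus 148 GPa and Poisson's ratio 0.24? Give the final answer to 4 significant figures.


G = E / (2*(1+nu))
G = 148 / (2*(1+0.24)) = 59.6774 GPa
K = E / (3*(1-2*nu))
K = 148 / (3*(1-2*0.24)) = 94.8718 GPa
K/G = 94.8718 / 59.6774 = 1.59


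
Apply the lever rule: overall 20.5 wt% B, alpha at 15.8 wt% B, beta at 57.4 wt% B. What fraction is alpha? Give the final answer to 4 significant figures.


f_alpha = (C_beta - C0) / (C_beta - C_alpha)
f_alpha = (57.4 - 20.5) / (57.4 - 15.8)
f_alpha = 0.887


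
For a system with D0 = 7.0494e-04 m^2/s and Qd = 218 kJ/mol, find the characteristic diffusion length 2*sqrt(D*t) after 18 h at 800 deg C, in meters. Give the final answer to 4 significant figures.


Step 1: D = D0 * exp(-Qd/(R*T))
T = 1073.15 K
D = 7.0494e-04 * exp(-218e3 / (8.314 * 1073.15)) = 1.72508e-14 m^2/s
Step 2: L = 2*sqrt(D*t)
t = 18 h = 64800 s
L = 2*sqrt(1.72508e-14 * 64800) = 6.687e-05 m


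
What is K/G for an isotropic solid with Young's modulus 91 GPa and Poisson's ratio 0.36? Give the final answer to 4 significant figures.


G = E / (2*(1+nu))
G = 91 / (2*(1+0.36)) = 33.4559 GPa
K = E / (3*(1-2*nu))
K = 91 / (3*(1-2*0.36)) = 108.333 GPa
K/G = 108.333 / 33.4559 = 3.238


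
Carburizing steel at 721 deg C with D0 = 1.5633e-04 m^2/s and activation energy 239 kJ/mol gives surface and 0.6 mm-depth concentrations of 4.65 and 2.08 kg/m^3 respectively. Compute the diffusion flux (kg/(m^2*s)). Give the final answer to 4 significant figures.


Step 1: D = D0 * exp(-Qd/(R*T))
T = 721 + 273.15 = 994.15 K
D = 1.5633e-04 * exp(-239e3 / (8.314 * 994.15)) = 4.32562e-17 m^2/s
Step 2: J = D * (C1 - C2) / dx
J = 4.32562e-17 * (4.65 - 2.08) / 6e-04
J = 1.853e-13 kg/(m^2*s)


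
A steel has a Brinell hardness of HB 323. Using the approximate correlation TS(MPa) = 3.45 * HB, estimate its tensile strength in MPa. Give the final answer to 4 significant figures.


TS (MPa) = 3.45 * HB
TS = 3.45 * 323
TS = 1114 MPa


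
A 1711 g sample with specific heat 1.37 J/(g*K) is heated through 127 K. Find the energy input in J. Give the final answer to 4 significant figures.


Q = m * cp * dT
Q = 1711 * 1.37 * 127
Q = 297700 J


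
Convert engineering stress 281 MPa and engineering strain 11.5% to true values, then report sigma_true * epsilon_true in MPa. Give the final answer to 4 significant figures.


sigma_true = sigma_eng * (1 + epsilon_eng)
sigma_true = 281 * (1 + 0.115) = 313.315 MPa
epsilon_true = ln(1 + epsilon_eng)
epsilon_true = ln(1 + 0.115) = 0.108854
sigma_true * epsilon_true = 313.315 * 0.108854 = 34.11 MPa


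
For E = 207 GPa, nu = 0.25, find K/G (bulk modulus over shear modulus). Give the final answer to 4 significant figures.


G = E / (2*(1+nu))
G = 207 / (2*(1+0.25)) = 82.8 GPa
K = E / (3*(1-2*nu))
K = 207 / (3*(1-2*0.25)) = 138 GPa
K/G = 138 / 82.8 = 1.667


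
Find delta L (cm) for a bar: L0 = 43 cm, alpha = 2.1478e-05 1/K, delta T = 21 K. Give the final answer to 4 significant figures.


dL = L0 * alpha * dT
dL = 43 * 2.1478e-05 * 21
dL = 0.01939 cm


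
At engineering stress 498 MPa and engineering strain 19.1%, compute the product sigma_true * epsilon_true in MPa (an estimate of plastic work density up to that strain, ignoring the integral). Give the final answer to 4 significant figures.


sigma_true = sigma_eng * (1 + epsilon_eng)
sigma_true = 498 * (1 + 0.191) = 593.118 MPa
epsilon_true = ln(1 + epsilon_eng)
epsilon_true = ln(1 + 0.191) = 0.174793
sigma_true * epsilon_true = 593.118 * 0.174793 = 103.7 MPa


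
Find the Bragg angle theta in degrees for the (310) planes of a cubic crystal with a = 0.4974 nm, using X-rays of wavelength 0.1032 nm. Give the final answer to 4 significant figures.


d = a / sqrt(h^2+k^2+l^2)
d = 0.4974 / sqrt(10) = 0.157292 nm
lambda = 2*d*sin(theta)  =>  sin(theta) = lambda / (2*d)
sin(theta) = 0.1032 / (2 * 0.157292) = 0.328053
theta = 19.15 deg


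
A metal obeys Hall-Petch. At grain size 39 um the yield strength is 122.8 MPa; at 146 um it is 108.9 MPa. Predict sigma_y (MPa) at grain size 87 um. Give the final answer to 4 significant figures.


sigma_y = sigma0 + k / sqrt(d)
1/sqrt(d1) = 1/sqrt(3.9e-05) = 160.128;  1/sqrt(d2) = 82.7606
k = (sigma1 - sigma2) / (1/sqrt(d1) - 1/sqrt(d2)) = (122.8 - 108.9) / (160.128 - 82.7606) = 0.179662 MPa*m^0.5
sigma0 = sigma1 - k/sqrt(d1) = 122.8 - 0.179662*160.128 = 94.0311 MPa
sigma_y(d3) = 94.0311 + 0.179662 / sqrt(8.7e-05) = 113.3 MPa
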